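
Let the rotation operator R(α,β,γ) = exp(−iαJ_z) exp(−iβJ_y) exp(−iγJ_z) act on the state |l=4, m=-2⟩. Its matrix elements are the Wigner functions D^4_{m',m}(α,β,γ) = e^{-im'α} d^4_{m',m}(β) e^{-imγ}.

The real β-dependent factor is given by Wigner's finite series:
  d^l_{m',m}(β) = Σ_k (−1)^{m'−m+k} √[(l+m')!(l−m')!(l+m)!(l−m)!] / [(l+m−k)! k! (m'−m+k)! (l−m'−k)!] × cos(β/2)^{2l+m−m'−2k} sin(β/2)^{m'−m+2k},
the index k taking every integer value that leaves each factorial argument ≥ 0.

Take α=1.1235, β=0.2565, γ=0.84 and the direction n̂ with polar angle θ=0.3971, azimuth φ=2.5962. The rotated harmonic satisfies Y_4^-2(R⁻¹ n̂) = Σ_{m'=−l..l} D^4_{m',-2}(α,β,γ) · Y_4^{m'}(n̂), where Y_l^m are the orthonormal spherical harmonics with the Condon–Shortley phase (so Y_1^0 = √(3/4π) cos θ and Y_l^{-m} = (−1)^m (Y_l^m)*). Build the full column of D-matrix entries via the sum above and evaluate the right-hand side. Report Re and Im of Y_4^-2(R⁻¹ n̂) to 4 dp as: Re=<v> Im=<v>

Re=-0.2182 Im=-0.1963

Need the full column D^4_{m',-2} for m'=−4..4 at α=1.1235, β=0.2565, γ=0.84.
cos(β/2)=0.991787, sin(β/2)=0.127899
d^4_{-4,-2}: single k=2 term ⇒ +0.082380;  D = +0.081890-0.008977i
d^4_{-3,-2}: k∈[1..2] ⇒ +0.451710 -0.022536 = +0.429174;  D = +0.142359-0.404876i
d^4_{-2,-2}: k∈[0..2] ⇒ +0.936156 -0.186821 +0.003884 = +0.753219;  D = -0.532601-0.532611i
d^4_{-1,-2}: k∈[0..2] ⇒ -0.512191 +0.042589 -0.000472 = -0.470074;  D = +0.443463-0.155918i
d^4_{0,-2}: k∈[0..2] ⇒ +0.147695 -0.006550 +0.000041 = +0.141186;  D = -0.015387+0.140345i
d^4_{1,-2}: k∈[0..2] ⇒ -0.028393 +0.000708 -0.000002 = -0.027687;  D = -0.023509-0.014625i
d^4_{2,-2}: k∈[0..2] ⇒ +0.003884 -0.000052 +0.000000 = +0.003832;  D = +0.003232-0.002058i
d^4_{3,-2}: k∈[0..1] ⇒ -0.000375 +0.000002 = -0.000373;  D = +0.000045+0.000370i
d^4_{4,-2}: single k=0 term ⇒ +0.000023;  D = -0.000022-0.000007i
Y_4^{m'}(θ=0.3971,φ=2.5962) and Σ D·Y over m':
  (+0.0819-0.0090i)·(-0.0057+0.0081i)  (+0.1424-0.4049i)·(+0.0044-0.0666i)  (-0.5326-0.5326i)·(+0.1144+0.2198i)  (+0.4435-0.1559i)·(-0.4260-0.2585i)  (-0.0154+0.1403i)·(+0.2962+0.0000i)  (-0.0235-0.0146i)·(+0.4260-0.2585i)  (+0.0032-0.0021i)·(+0.1144-0.2198i)  (+0.0000+0.0004i)·(-0.0044-0.0666i)  (-0.0000-0.0000i)·(-0.0057-0.0081i)
Y_4^-2(R⁻¹ n̂) = -0.218232-0.196303i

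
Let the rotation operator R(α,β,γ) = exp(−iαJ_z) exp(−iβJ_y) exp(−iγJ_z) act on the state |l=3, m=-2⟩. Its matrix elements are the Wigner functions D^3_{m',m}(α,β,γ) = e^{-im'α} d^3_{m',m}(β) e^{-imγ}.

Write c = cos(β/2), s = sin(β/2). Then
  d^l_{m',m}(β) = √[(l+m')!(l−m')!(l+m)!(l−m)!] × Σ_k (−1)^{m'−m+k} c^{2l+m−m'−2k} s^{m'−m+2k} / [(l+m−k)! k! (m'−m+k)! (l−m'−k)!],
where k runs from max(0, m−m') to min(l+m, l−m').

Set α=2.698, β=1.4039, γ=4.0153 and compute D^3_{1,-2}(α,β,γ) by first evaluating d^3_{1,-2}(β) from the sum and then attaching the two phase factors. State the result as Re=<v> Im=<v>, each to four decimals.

Split into d^3_{1,-2}(β=1.4039) × two z-phases.
With c≡cos(β/2)=0.763585 and s≡sin(β/2)=0.645708, N=[24·2·1·120]^{1/2}=75.894664
k∈{0,1} keeps every argument non-negative
  k=0: (−1)^3·75.8947/(12)·0.7636^3·0.6457^3 = -0.758071
  k=1: (−1)^4·75.8947/(24)·0.7636^1·0.6457^5 = +0.271043
d^3_{1,-2}(1.4039) = -0.758071 +0.271043 = -0.487028
Phases: e^{-i·(1)·2.698}=-0.903216-0.429187i, e^{-i·(-2)·4.0153}=-0.175702+0.984443i ⇒ D=-0.283064+0.396322i

Re=-0.2831 Im=0.3963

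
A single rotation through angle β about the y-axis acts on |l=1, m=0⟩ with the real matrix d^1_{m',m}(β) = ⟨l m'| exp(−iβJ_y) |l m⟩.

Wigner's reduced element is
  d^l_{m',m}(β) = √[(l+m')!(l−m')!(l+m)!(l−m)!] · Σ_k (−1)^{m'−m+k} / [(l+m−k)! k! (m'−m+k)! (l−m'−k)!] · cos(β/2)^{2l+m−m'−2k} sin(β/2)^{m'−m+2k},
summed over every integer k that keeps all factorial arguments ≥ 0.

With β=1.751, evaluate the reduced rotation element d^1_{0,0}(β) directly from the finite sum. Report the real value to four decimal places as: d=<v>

d^1_{0,0}(β=1.751) via Wigner's sum:
With c≡cos(β/2)=0.640613 and s≡sin(β/2)=0.767864, N=[1·1·1·1]^{1/2}=1.000000
Admissible k: 0..1 (factorial args all ≥0)
  k=0: (−1)^0·1.0000/(1)·0.6406^2·0.7679^0 = +0.410385
  k=1: (−1)^1·1.0000/(1)·0.6406^0·0.7679^2 = -0.589615
d^1_{0,0}(1.751) = +0.410385 -0.589615 = -0.179230

d=-0.1792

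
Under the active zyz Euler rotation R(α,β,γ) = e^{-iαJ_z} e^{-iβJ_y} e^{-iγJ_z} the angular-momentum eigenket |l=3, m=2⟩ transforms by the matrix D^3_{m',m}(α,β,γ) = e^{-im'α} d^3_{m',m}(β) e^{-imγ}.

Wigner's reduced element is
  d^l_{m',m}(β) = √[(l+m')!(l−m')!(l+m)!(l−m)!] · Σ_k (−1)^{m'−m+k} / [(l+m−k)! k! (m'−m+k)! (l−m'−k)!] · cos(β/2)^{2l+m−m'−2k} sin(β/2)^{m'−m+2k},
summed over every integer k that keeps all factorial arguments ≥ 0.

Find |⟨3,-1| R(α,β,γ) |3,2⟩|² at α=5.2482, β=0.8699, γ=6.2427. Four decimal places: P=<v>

D^3_{-1,2}(5.2482,0.8699,6.2427) = e^{-i·-1·5.2482}·d^3_{-1,2}(0.8699)·e^{-i·2·6.2427}. Compute d first:
Half-angle: c=0.906891, s=0.421365. N=√(2·24·120·1)=75.894664
Admissible k: 3..4 (factorial args all ≥0)
  k=3: (−1)^0·75.8947/(12)·0.9069^3·0.4214^3 = +0.352916
  k=4: (−1)^1·75.8947/(24)·0.9069^1·0.4214^5 = -0.038093
d^3_{-1,2}(0.8699) = +0.352916 -0.038093 = +0.314822
|D^3_{-1,2}|² = |d^3_{-1,2}(β)|² = (+0.314822)² = 0.099113 (the z-rotation phases have unit modulus)

P=0.0991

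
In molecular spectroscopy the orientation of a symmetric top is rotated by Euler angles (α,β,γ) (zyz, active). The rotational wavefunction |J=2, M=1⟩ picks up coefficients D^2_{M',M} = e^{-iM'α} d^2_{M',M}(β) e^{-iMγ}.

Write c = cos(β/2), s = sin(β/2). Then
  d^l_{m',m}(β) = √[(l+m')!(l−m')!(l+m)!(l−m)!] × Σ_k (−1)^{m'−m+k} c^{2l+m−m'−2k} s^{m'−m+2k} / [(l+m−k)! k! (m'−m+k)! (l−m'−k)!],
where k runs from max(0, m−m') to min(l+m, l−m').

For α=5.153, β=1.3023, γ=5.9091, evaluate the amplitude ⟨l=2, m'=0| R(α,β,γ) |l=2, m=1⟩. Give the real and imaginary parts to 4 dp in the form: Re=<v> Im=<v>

First d^2_{0,1}(β=1.3023), then the phase factors e^{-i(0)α} and e^{-i(1)γ}:
c=cos(1.3023/2)=0.795387, s=sin(1.3023/2)=0.606102; N=√[2·2·6·1]=4.898979
The bounds max(0,m−m')=1 and min(l+m,l−m')=2 give 2 terms
  k=1: (−1)^0·4.8990/(2)·0.7954^3·0.6061^1 = +0.747063
  k=2: (−1)^1·4.8990/(2)·0.7954^1·0.6061^3 = -0.433801
d^2_{0,1}(1.3023) = +0.747063 -0.433801 = +0.313262
Phases: e^{-i·(0)·5.153}=+1.000000+0.000000i, e^{-i·(1)·5.9091}=+0.930842+0.365421i ⇒ D=+0.291597+0.114472i

Re=0.2916 Im=0.1145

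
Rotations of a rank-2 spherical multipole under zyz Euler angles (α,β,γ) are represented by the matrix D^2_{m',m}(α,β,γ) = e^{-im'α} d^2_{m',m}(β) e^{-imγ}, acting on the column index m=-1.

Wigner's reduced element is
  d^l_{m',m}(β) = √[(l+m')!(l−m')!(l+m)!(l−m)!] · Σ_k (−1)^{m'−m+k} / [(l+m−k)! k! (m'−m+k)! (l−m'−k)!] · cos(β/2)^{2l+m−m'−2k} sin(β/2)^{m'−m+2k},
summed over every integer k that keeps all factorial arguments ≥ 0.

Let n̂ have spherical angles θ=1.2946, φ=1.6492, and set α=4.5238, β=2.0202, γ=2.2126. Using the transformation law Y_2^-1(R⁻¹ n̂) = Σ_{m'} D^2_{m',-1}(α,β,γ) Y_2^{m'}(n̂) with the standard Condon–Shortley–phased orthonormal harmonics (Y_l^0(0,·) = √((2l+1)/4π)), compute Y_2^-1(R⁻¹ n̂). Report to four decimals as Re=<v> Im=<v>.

Need the full column D^2_{m',-1} for m'=−2..2 at α=4.5238, β=2.0202, γ=2.2126.
cos(β/2)=0.531776, sin(β/2)=0.846885
d^2_{-2,-1}: single k=1 term ⇒ +0.254707;  D = +0.066618-0.245841i
d^2_{-1,-1}: k∈[0..1] ⇒ +0.079968 -0.608454 = -0.528486;  D = -0.475132-0.231402i
d^2_{0,-1}: k∈[0..1] ⇒ -0.311951 +0.791184 = +0.479233;  D = -0.286889+0.383874i
d^2_{1,-1}: k∈[0..1] ⇒ +0.608454 -0.514396 = +0.094058;  D = -0.063450-0.069433i
d^2_{2,-1}: single k=0 term ⇒ -0.645999;  D = -0.550117+0.338654i
Y_2^{m'}(θ=1.2946,φ=1.6492) and Σ D·Y over m':
  (+0.0666-0.2458i)·(-0.3532+0.0558i)  (-0.4751-0.2314i)·(-0.0159-0.2021i)  (-0.2869+0.3839i)·(-0.2450+0.0000i)  (-0.0634-0.0694i)·(+0.0159-0.2021i)  (-0.5501+0.3387i)·(-0.3532-0.0558i)
Y_2^-1(R⁻¹ n̂) = +0.219434+0.018998i

Re=0.2194 Im=0.0190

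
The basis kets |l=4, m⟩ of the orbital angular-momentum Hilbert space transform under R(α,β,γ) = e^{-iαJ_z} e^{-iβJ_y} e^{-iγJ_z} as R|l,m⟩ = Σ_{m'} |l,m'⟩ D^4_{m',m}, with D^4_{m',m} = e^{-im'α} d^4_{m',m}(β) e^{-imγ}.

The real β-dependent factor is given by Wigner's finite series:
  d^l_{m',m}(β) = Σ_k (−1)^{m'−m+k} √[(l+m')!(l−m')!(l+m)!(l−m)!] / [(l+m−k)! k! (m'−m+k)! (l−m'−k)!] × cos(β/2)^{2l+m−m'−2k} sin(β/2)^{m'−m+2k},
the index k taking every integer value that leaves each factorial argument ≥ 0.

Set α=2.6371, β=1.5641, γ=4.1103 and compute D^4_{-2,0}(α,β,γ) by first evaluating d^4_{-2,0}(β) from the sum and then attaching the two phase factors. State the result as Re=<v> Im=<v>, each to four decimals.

Re=-0.2105 Im=0.3344

First d^4_{-2,0}(β=1.5641), then the phase factors e^{-i(-2)α} and e^{-i(0)γ}:
c=cos(1.5641/2)=0.709470, s=sin(1.5641/2)=0.704735; N=√[2·720·24·24]=910.735966
The bounds max(0,m−m')=2 and min(l+m,l−m')=4 give 3 terms
  k=2: (−1)^0·910.7360/(96)·0.7095^6·0.7047^2 = +0.600868
  k=3: (−1)^1·910.7360/(36)·0.7095^4·0.7047^4 = -1.580997
  k=4: (−1)^2·910.7360/(96)·0.7095^2·0.7047^6 = +0.584987
d^4_{-2,0}(1.5641) = +0.600868 -1.580997 +0.584987 = -0.395143
D = (+0.532720-0.846292i)·(-0.395143)·(+1.000000+0.000000i) = -0.210500+0.334406i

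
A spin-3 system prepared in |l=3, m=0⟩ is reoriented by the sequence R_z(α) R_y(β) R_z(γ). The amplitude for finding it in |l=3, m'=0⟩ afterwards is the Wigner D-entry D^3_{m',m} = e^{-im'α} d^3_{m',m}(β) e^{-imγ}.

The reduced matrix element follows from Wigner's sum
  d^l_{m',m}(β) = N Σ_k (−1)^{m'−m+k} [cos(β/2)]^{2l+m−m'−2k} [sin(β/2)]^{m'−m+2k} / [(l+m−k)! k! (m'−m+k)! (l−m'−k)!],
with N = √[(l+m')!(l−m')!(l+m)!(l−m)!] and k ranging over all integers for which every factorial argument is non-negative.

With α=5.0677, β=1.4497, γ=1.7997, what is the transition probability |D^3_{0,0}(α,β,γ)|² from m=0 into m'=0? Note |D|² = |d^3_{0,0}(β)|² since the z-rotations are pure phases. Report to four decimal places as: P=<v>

P=0.0313

D^3_{0,0}(5.0677,1.4497,1.7997) = e^{-i·0·5.0677}·d^3_{0,0}(1.4497)·e^{-i·0·1.7997}. Compute d first:
With c≡cos(β/2)=0.748599 and s≡sin(β/2)=0.663023, N=[6·6·6·6]^{1/2}=36.000000
The bounds max(0,m−m')=0 and min(l+m,l−m')=3 give 4 terms
  k=0: (−1)^0·36.0000/(36)·0.7486^6·0.6630^0 = +0.175993
  k=1: (−1)^1·36.0000/(4)·0.7486^4·0.6630^2 = -1.242501
  k=2: (−1)^2·36.0000/(4)·0.7486^2·0.6630^4 = +0.974666
  k=3: (−1)^3·36.0000/(36)·0.7486^0·0.6630^6 = -0.084952
d^3_{0,0}(1.4497) = +0.175993 -1.242501 +0.974666 -0.084952 = -0.176794
|D^3_{0,0}|² = |d^3_{0,0}(β)|² = (-0.176794)² = 0.031256 (the z-rotation phases have unit modulus)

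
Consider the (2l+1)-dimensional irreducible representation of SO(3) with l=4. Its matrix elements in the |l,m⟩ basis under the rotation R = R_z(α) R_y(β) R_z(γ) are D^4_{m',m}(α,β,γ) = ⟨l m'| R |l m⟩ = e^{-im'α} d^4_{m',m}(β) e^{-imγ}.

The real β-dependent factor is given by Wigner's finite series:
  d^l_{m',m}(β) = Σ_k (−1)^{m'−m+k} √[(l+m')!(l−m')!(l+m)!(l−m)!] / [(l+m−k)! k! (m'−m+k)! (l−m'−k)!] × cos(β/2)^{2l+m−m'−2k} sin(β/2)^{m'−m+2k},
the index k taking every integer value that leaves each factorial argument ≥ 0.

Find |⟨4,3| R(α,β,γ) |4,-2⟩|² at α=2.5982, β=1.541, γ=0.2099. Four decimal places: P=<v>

P=0.2174

Split into d^4_{3,-2}(β=1.541) × two z-phases.
Half-angle: c=0.717563, s=0.696494. N=√(5040·1·2·720)=2693.993318
k∈{0,1} keeps every argument non-negative
  k=0: (−1)^5·2693.9933/(240)·0.7176^3·0.6965^5 = -0.679754
  k=1: (−1)^6·2693.9933/(720)·0.7176^1·0.6965^7 = +0.213474
d^4_{3,-2}(1.541) = -0.679754 +0.213474 = -0.466279
|D^4_{3,-2}|² = |d^4_{3,-2}(β)|² = (-0.466279)² = 0.217417 (the z-rotation phases have unit modulus)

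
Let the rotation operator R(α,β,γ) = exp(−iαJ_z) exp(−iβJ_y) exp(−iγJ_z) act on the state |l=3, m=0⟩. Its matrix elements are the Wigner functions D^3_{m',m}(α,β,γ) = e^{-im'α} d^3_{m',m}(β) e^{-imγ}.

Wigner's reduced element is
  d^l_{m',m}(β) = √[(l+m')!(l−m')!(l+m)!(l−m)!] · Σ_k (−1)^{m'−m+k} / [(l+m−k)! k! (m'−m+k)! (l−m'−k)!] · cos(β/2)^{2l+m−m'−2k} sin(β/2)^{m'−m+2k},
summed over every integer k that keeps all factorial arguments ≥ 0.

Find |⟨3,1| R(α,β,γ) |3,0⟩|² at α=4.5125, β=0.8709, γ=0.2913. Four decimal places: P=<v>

First d^3_{1,0}(β=0.8709), then the phase factors e^{-i(1)α} and e^{-i(0)γ}:
Half-angle: c=0.906680, s=0.421818. N=√(24·2·6·6)=41.569219
The bounds max(0,m−m')=0 and min(l+m,l−m')=2 give 3 terms
  k=0: (−1)^1·41.5692/(12)·0.9067^5·0.4218^1 = -0.895338
  k=1: (−1)^2·41.5692/(4)·0.9067^3·0.4218^3 = +0.581368
  k=2: (−1)^3·41.5692/(12)·0.9067^1·0.4218^5 = -0.041944
d^3_{1,0}(0.8709) = -0.895338 +0.581368 -0.041944 = -0.355914
|D^3_{1,0}|² = |d^3_{1,0}(β)|² = (-0.355914)² = 0.126675 (the z-rotation phases have unit modulus)

P=0.1267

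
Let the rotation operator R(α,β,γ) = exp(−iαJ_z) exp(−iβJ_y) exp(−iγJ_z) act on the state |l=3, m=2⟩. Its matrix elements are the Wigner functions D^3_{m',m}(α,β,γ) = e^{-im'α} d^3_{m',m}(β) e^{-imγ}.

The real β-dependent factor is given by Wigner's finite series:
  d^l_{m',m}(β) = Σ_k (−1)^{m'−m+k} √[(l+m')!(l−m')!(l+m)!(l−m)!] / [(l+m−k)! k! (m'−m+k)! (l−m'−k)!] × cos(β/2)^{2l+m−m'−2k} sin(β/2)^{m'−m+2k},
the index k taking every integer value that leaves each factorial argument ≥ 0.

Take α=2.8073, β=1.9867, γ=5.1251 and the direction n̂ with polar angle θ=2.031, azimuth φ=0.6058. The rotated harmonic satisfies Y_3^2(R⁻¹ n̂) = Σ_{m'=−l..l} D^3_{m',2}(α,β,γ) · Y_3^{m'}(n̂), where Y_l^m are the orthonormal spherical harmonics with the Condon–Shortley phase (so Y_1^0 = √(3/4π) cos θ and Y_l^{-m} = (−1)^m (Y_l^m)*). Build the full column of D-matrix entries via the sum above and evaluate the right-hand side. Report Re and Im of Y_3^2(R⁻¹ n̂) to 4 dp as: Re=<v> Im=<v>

Need the full column D^3_{m',2} for m'=−3..3 at α=2.8073, β=1.9867, γ=5.1251.
cos(β/2)=0.545886, sin(β/2)=0.837859
d^3_{-3,2}: single k=5 term ⇒ +0.552120;  D = -0.140607-0.533916i
d^3_{-2,2}: k∈[4..5] ⇒ +0.734275 -0.345961 = +0.388314;  D = -0.029789+0.387170i
d^3_{-1,2}: k∈[3..4] ⇒ +0.605131 -0.712784 = -0.107653;  D = -0.043018+0.098684i
d^3_{0,2}: k∈[2..3] ⇒ +0.341437 -0.804358 = -0.462920;  D = +0.313974-0.340170i
d^3_{1,2}: k∈[1..2] ⇒ +0.128434 -0.605131 = -0.476697;  D = -0.420352+0.224821i
d^3_{2,2}: k∈[0..1] ⇒ +0.026461 -0.311688 = -0.285227;  D = +0.281726-0.044551i
d^3_{3,2}: single k=0 term ⇒ -0.099485;  D = -0.097923-0.017562i
Y_3^{m'}(θ=2.031,φ=0.6058) and Σ D·Y over m':
  (-0.1406-0.5339i)·(-0.0733-0.2910i)  (-0.0298+0.3872i)·(-0.1281+0.3411i)  (-0.0430+0.0987i)·(-0.0033+0.0023i)  (+0.3140-0.3402i)·(+0.3338+0.0000i)  (-0.4204+0.2248i)·(+0.0033+0.0023i)  (+0.2817-0.0446i)·(-0.1281-0.3411i)  (-0.0979-0.0176i)·(+0.0733-0.2910i)
Y_3^2(R⁻¹ n̂) = -0.234063-0.157077i

Re=-0.2341 Im=-0.1571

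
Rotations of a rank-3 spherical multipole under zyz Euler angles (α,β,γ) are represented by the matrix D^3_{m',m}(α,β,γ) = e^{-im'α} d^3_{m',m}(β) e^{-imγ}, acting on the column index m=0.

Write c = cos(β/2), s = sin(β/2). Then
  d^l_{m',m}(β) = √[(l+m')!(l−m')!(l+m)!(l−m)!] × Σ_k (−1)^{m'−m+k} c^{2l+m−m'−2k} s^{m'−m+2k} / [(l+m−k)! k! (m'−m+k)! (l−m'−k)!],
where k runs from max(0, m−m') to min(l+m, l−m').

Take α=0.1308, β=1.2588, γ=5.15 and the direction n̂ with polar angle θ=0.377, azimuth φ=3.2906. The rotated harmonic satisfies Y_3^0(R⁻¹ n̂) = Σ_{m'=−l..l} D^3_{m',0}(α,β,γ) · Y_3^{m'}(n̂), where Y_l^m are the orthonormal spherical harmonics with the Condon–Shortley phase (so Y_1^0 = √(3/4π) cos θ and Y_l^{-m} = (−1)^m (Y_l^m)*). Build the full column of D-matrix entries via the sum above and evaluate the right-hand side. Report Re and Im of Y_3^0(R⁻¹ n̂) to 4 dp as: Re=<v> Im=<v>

Need the full column D^3_{m',0} for m'=−3..3 at α=0.1308, β=1.2588, γ=5.15.
cos(β/2)=0.808381, sin(β/2)=0.588660
d^3_{-3,0}: single k=3 term ⇒ +0.481899;  D = +0.445272+0.184282i
d^3_{-2,0}: k∈[2..3] ⇒ +0.810501 -0.429784 = +0.380717;  D = +0.367764+0.098463i
d^3_{-1,0}: k∈[1..3] ⇒ +0.703939 -1.119833 +0.197938 = -0.217956;  D = -0.216094-0.028427i
d^3_{0,0}: k∈[0..3] ⇒ +0.279059 -1.331789 +0.706207 -0.041609 = -0.388132;  D = -0.388132+0.000000i
d^3_{1,0}: k∈[0..2] ⇒ -0.703939 +1.119833 -0.197938 = +0.217956;  D = +0.216094-0.028427i
d^3_{2,0}: k∈[0..1] ⇒ +0.810501 -0.429784 = +0.380717;  D = +0.367764-0.098463i
d^3_{3,0}: single k=0 term ⇒ -0.481899;  D = -0.445272+0.184282i
Y_3^{m'}(θ=0.377,φ=3.2906) and Σ D·Y over m':
  (+0.4453+0.1843i)·(-0.0188+0.0090i)  (+0.3678+0.0985i)·(+0.1231-0.0378i)  (-0.2161-0.0284i)·(-0.3909+0.0587i)  (-0.3881+0.0000i)·(+0.4588+0.0000i)  (+0.2161-0.0284i)·(+0.3909+0.0587i)  (+0.3678-0.0985i)·(+0.1231+0.0378i)  (-0.4453+0.1843i)·(+0.0188+0.0090i)
Y_3^0(R⁻¹ n̂) = +0.072147+0.000000i

Re=0.0721 Im=0.0000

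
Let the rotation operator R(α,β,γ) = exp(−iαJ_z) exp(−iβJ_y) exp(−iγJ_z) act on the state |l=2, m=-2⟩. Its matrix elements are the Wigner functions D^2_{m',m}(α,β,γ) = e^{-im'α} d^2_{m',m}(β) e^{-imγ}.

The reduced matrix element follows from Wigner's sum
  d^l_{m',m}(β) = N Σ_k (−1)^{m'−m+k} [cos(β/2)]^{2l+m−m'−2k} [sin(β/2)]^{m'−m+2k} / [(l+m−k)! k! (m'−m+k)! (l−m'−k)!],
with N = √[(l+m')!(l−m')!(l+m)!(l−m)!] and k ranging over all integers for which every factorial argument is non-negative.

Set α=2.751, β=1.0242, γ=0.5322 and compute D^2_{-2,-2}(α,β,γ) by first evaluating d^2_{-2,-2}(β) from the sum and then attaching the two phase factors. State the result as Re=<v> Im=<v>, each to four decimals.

D^2_{-2,-2}(2.751,1.0242,0.5322) = e^{-i·-2·2.751}·d^2_{-2,-2}(1.0242)·e^{-i·-2·0.5322}. Compute d first:
Half-angle: c=0.871717, s=0.490009. N=√(1·24·1·24)=24.000000
Admissible k: 0..0 (factorial args all ≥0)
  k=0: (−1)^0·24.0000/(24)·0.8717^4·0.4900^0 = +0.577435
d^2_{-2,-2}(1.0242) = +0.577435
D = (+0.710079-0.704122i)·(+0.577435)·(+0.485029+0.874498i) = +0.554431+0.161360i

Re=0.5544 Im=0.1614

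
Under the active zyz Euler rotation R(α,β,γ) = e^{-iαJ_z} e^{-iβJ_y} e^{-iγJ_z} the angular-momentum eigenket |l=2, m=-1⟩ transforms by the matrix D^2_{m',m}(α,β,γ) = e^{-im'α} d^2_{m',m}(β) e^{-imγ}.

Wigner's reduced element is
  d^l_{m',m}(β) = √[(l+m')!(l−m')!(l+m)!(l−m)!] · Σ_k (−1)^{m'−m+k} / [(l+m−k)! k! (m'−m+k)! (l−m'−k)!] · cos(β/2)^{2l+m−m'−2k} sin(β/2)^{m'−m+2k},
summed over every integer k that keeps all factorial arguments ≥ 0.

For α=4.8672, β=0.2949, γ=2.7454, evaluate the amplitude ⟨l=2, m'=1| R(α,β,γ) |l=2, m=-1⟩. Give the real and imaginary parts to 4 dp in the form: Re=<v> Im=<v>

Re=-0.0329 Im=-0.0536

Split into d^2_{1,-1}(β=0.2949) × two z-phases.
c=cos(0.2949/2)=0.989149, s=sin(0.2949/2)=0.146916; N=√[6·1·1·6]=6.000000
k: max(0,(-1)−(1))=0 … min(2+(-1),2−(1))=1
  k=0: (−1)^2·6.0000/(2)·0.9891^2·0.1469^2 = +0.063356
  k=1: (−1)^3·6.0000/(6)·0.9891^0·0.1469^4 = -0.000466
d^2_{1,-1}(0.2949) = +0.063356 -0.000466 = +0.062890
D = (+0.154193+0.988041i)·(+0.062890)·(-0.922537+0.385909i) = -0.032925-0.053582i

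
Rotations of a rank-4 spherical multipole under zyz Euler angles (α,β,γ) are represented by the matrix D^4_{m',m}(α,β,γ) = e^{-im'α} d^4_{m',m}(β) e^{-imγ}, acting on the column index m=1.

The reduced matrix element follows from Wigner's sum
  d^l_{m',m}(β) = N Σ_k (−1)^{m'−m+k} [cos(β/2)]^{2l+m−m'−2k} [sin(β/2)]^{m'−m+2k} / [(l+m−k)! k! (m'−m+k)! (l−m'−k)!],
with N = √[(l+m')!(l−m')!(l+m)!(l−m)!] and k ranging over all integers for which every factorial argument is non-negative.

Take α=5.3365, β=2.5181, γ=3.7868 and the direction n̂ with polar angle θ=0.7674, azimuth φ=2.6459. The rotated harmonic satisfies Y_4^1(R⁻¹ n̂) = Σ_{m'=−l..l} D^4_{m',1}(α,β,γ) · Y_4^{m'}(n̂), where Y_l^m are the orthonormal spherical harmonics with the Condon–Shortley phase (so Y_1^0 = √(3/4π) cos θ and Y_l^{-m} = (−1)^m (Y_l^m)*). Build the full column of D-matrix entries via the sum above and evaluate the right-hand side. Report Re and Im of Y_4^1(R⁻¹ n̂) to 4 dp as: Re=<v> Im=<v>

Need the full column D^4_{m',1} for m'=−4..4 at α=5.3365, β=2.5181, γ=3.7868.
cos(β/2)=0.306721, sin(β/2)=0.951799
d^4_{-4,1}: single k=5 term ⇒ +0.168676;  D = +0.046686-0.162086i
d^4_{-3,1}: k∈[4..5] ⇒ +0.096090 -0.555176 = -0.459086;  D = -0.432241+0.154687i
d^4_{-2,1}: k∈[3..5] ⇒ +0.033103 -0.478151 +0.920869 = +0.475822;  D = +0.391901+0.269852i
d^4_{-1,1}: k∈[2..5] ⇒ +0.007543 -0.217911 +1.049184 -0.673540 = +0.165276;  D = +0.003486+0.165239i
d^4_{0,1}: k∈[1..4] ⇒ +0.001087 -0.062809 +0.604818 -0.970682 = -0.427585;  D = +0.341630-0.257134i
d^4_{1,1}: k∈[0..3] ⇒ +0.000078 -0.011315 +0.217911 -0.699456 = -0.492782;  D = +0.470556+0.146323i
d^4_{2,1}: k∈[0..2] ⇒ -0.001031 +0.049655 -0.318767 = -0.270144;  D = +0.085653+0.256205i
d^4_{3,1}: k∈[0..1] ⇒ +0.005987 -0.096090 = -0.090102;  D = -0.052649+0.073120i
d^4_{4,1}: single k=0 term ⇒ -0.017517;  D = -0.017517+0.000001i
Y_4^{m'}(θ=0.7674,φ=2.6459) and Σ D·Y over m':
  (+0.0467-0.1621i)·(-0.0412+0.0942i)  (-0.4322+0.1547i)·(-0.0252-0.3004i)  (+0.3919+0.2699i)·(+0.2318+0.3543i)  (+0.0035+0.1652i)·(-0.1302-0.0704i)  (+0.3416-0.2571i)·(-0.3331+0.0000i)  (+0.4706+0.1463i)·(+0.1302-0.0704i)  (+0.0857+0.2562i)·(+0.2318-0.3543i)  (-0.0526+0.0731i)·(+0.0252-0.3004i)  (-0.0175+0.0000i)·(-0.0412-0.0942i)
Y_4^1(R⁻¹ n̂) = +0.166881+0.436614i

Re=0.1669 Im=0.4366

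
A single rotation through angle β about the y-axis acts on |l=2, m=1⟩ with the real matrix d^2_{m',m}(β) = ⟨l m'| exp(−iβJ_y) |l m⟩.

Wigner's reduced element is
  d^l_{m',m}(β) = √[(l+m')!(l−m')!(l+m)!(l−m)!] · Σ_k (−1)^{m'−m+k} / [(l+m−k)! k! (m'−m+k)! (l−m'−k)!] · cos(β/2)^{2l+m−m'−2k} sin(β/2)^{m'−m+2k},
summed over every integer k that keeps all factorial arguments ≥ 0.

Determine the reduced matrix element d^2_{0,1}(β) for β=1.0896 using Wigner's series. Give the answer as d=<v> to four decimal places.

d^2_{0,1}(β=1.0896) via Wigner's sum:
c=cos(1.0896/2)=0.855231, s=sin(1.0896/2)=0.518247; N=√[2·2·6·1]=4.898979
k∈{1,2} keeps every argument non-negative
  k=1: (−1)^0·4.8990/(2)·0.8552^3·0.5182^1 = +0.794077
  k=2: (−1)^1·4.8990/(2)·0.8552^1·0.5182^3 = -0.291588
d^2_{0,1}(1.0896) = +0.794077 -0.291588 = +0.502489

d=0.5025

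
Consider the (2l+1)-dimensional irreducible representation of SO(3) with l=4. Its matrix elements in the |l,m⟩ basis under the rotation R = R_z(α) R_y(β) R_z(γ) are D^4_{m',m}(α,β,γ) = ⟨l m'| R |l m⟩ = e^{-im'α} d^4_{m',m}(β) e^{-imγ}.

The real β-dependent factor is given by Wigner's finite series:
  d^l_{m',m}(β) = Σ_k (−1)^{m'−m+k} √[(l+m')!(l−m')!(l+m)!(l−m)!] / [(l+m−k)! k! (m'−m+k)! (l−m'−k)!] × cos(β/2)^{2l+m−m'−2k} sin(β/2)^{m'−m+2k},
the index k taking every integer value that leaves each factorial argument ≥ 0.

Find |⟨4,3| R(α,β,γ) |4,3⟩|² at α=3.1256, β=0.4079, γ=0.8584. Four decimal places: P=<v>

P=0.3510

First d^4_{3,3}(β=0.4079), then the phase factors e^{-i(3)α} and e^{-i(3)γ}:
c=cos(0.4079/2)=0.979274, s=sin(0.4079/2)=0.202539; N=√[5040·1·5040·1]=5040.000000
The bounds max(0,m−m')=0 and min(l+m,l−m')=1 give 2 terms
  k=0: (−1)^0·5040.0000/(5040)·0.9793^8·0.2025^0 = +0.845735
  k=1: (−1)^1·5040.0000/(720)·0.9793^6·0.2025^2 = -0.253245
d^4_{3,3}(0.4079) = +0.845735 -0.253245 = +0.592490
|D^4_{3,3}|² = |d^4_{3,3}(β)|² = (+0.592490)² = 0.351044 (the z-rotation phases have unit modulus)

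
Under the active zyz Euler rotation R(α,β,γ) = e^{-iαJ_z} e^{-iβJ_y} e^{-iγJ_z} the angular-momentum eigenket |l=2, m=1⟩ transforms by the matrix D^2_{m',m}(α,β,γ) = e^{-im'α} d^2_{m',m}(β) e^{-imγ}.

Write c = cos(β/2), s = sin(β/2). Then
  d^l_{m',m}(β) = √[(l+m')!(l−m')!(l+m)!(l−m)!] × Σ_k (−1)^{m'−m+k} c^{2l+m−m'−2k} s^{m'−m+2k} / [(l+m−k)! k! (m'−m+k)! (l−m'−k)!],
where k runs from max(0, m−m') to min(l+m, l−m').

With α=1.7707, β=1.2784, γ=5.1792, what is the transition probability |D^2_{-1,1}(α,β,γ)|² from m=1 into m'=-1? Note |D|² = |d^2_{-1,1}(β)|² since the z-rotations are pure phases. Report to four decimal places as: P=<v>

Split into d^2_{-1,1}(β=1.2784) × two z-phases.
Half-angle: c=0.802573, s=0.596554. N=√(1·6·6·1)=6.000000
Admissible k: 2..3 (factorial args all ≥0)
  k=2: (−1)^0·6.0000/(2)·0.8026^2·0.5966^2 = +0.687685
  k=3: (−1)^1·6.0000/(6)·0.8026^0·0.5966^4 = -0.126648
d^2_{-1,1}(1.2784) = +0.687685 -0.126648 = +0.561037
|D^2_{-1,1}|² = |d^2_{-1,1}(β)|² = (+0.561037)² = 0.314763 (the z-rotation phases have unit modulus)

P=0.3148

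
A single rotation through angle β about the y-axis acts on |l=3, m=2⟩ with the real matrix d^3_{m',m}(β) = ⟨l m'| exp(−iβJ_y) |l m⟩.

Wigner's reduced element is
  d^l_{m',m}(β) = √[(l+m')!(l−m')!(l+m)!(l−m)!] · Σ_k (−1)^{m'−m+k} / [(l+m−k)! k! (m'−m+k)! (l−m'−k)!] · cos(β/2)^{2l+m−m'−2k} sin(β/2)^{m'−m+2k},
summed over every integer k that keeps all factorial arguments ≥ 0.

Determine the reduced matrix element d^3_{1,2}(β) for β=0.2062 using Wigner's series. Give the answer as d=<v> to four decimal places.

d=0.3101

d^3_{1,2}(β=0.2062) via Wigner's sum:
c=cos(0.2062/2)=0.994690, s=sin(0.2062/2)=0.102917; N=√[24·2·120·1]=75.894664
k∈{1,2} keeps every argument non-negative
  k=1: (−1)^0·75.8947/(24)·0.9947^5·0.1029^1 = +0.316904
  k=2: (−1)^1·75.8947/(12)·0.9947^3·0.1029^3 = -0.006785
d^3_{1,2}(0.2062) = +0.316904 -0.006785 = +0.310119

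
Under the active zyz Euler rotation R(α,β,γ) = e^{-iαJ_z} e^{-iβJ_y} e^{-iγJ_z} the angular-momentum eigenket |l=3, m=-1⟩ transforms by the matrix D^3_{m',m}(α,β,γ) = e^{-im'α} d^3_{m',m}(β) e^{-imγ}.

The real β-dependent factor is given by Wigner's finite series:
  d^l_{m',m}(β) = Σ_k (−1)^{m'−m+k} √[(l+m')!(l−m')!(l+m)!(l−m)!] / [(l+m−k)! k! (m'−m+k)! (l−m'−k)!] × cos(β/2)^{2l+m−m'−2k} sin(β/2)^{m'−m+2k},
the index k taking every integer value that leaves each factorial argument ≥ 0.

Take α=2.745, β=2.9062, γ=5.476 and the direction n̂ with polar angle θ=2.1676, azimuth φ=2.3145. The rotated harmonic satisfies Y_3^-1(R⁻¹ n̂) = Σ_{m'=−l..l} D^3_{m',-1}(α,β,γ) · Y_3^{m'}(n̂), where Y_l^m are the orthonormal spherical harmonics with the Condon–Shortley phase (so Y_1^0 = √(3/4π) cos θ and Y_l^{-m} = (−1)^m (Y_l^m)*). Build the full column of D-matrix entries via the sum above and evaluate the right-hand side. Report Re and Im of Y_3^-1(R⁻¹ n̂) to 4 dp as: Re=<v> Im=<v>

Re=-0.0858 Im=0.3486

Need the full column D^3_{m',-1} for m'=−3..3 at α=2.745, β=2.9062, γ=5.476.
cos(β/2)=0.117425, sin(β/2)=0.993082
d^3_{-3,-1}: single k=2 term ⇒ +0.000726;  D = +0.000300+0.000661i
d^3_{-2,-1}: k∈[1..2] ⇒ +0.000070 -0.010029 = -0.009959;  D = +0.000294+0.009955i
d^3_{-1,-1}: k∈[0..2] ⇒ +0.000003 -0.001500 +0.080466 = +0.078968;  D = -0.028337+0.073709i
d^3_{0,-1}: k∈[0..2] ⇒ -0.000077 +0.016480 -0.392894 = -0.376491;  D = -0.260357+0.271956i
d^3_{1,-1}: k∈[0..2] ⇒ +0.001125 -0.107288 +0.959202 = +0.853039;  D = -0.782139+0.340493i
d^3_{2,-1}: k∈[0..1] ⇒ -0.010029 +0.358662 = +0.348632;  D = +0.348598-0.004881i
d^3_{3,-1}: single k=0 term ⇒ +0.051940;  D = -0.048185-0.019391i
Y_3^{m'}(θ=2.1676,φ=2.3145) and Σ D·Y over m':
  (+0.0003+0.0007i)·(+0.1865-0.1448i)  (+0.0003+0.0100i)·(+0.0327-0.3916i)  (-0.0283+0.0737i)·(-0.1048-0.1140i)  (-0.2604+0.2720i)·(+0.2980+0.0000i)  (-0.7821+0.3405i)·(+0.1048-0.1140i)  (+0.3486-0.0049i)·(+0.0327+0.3916i)  (-0.0482-0.0194i)·(-0.1865-0.1448i)
Y_3^-1(R⁻¹ n̂) = -0.085840+0.348588i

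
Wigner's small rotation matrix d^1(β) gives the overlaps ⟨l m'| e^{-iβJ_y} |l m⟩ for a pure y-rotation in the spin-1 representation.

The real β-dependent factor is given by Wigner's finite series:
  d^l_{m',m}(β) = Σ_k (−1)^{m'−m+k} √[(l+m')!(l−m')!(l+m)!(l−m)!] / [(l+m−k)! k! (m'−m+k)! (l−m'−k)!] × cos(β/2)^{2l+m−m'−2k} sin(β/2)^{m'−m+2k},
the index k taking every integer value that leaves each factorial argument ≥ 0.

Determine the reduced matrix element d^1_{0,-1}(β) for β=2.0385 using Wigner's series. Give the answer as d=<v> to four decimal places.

d^1_{0,-1}(β=2.0385) via Wigner's sum:
Half-angle: c=0.524005, s=0.851715. N=√(1·1·1·2)=1.414214
k: max(0,(-1)−(0))=0 … min(1+(-1),1−(0))=0
  k=0: (−1)^1·1.4142/(1)·0.5240^1·0.8517^1 = -0.631168
d^1_{0,-1}(2.0385) = -0.631168

d=-0.6312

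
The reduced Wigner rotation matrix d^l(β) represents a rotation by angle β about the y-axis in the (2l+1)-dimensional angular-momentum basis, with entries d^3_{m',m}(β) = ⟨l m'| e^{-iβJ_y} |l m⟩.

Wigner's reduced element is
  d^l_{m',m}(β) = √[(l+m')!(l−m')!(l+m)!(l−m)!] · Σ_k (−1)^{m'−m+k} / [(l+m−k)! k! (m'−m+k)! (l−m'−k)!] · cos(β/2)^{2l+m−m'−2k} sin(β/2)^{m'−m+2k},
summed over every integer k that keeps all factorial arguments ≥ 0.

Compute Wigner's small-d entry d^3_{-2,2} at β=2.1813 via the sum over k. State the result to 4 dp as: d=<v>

d^3_{-2,2}(β=2.1813) via Wigner's sum:
With c≡cos(β/2)=0.461909 and s≡sin(β/2)=0.886927, N=[1·120·120·1]^{1/2}=120.000000
The bounds max(0,m−m')=4 and min(l+m,l−m')=5 give 2 terms
  k=4: (−1)^0·120.0000/(24)·0.4619^2·0.8869^4 = +0.660138
  k=5: (−1)^1·120.0000/(120)·0.4619^0·0.8869^6 = -0.486775
d^3_{-2,2}(2.1813) = +0.660138 -0.486775 = +0.173363

d=0.1734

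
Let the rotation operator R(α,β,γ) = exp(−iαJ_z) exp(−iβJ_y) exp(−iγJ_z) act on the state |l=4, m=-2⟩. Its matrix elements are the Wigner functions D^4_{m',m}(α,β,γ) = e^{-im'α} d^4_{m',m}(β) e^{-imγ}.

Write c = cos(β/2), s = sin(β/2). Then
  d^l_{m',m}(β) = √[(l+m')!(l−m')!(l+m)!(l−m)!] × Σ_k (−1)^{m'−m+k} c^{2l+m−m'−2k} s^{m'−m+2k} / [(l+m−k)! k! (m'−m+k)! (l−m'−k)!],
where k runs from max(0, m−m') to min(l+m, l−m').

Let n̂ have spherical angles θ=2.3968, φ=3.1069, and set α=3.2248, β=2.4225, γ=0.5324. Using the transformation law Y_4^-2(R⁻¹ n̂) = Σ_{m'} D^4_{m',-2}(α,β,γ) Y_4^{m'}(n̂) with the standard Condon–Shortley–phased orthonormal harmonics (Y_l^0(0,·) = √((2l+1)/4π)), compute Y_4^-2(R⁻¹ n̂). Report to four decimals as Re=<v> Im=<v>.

Re=0.0005 Im=-0.0136

Need the full column D^4_{m',-2} for m'=−4..4 at α=3.2248, β=2.4225, γ=0.5324.
cos(β/2)=0.351850, sin(β/2)=0.936057
d^4_{-4,-2}: single k=2 term ⇒ +0.008797;  D = +0.001516+0.008665i
d^4_{-3,-2}: k∈[1..2] ⇒ +0.002338 -0.049645 = -0.047307;  D = +0.011996+0.045761i
d^4_{-2,-2}: k∈[0..2] ⇒ +0.000235 -0.019949 +0.176493 = +0.156779;  D = +0.052222+0.147826i
d^4_{-1,-2}: k∈[0..2] ⇒ -0.002651 +0.093821 -0.442687 = -0.351518;  D = +0.144230+0.320566i
d^4_{0,-2}: k∈[0..2] ⇒ +0.015771 -0.297664 +0.790038 = +0.508145;  D = +0.246287+0.444470i
d^4_{1,-2}: k∈[0..2] ⇒ -0.062547 +0.664030 -0.939957 = -0.338474;  D = +0.188089+0.281401i
d^4_{2,-2}: k∈[0..2] ⇒ +0.176493 -0.999328 +0.589409 = -0.233426;  D = -0.145395-0.182614i
d^4_{3,-2}: k∈[0..1] ⇒ -0.351372 +0.828964 = +0.477592;  D = -0.327504-0.347614i
d^4_{4,-2}: single k=0 term ⇒ +0.440662;  D = +0.327790+0.294511i
Y_4^{m'}(θ=2.3968,φ=3.1069) and Σ D·Y over m':
  (+0.0015+0.0087i)·(+0.0925+0.0129i)  (+0.0120+0.0458i)·(+0.2850+0.0298i)  (+0.0522+0.1478i)·(+0.4268+0.0297i)  (+0.1442+0.3206i)·(+0.1847+0.0064i)  (+0.2463+0.4445i)·(-0.3163+0.0000i)  (+0.1881+0.2814i)·(-0.1847+0.0064i)  (-0.1454-0.1826i)·(+0.4268-0.0297i)  (-0.3275-0.3476i)·(-0.2850+0.0298i)  (+0.3278+0.2945i)·(+0.0925-0.0129i)
Y_4^-2(R⁻¹ n̂) = +0.000492-0.013626i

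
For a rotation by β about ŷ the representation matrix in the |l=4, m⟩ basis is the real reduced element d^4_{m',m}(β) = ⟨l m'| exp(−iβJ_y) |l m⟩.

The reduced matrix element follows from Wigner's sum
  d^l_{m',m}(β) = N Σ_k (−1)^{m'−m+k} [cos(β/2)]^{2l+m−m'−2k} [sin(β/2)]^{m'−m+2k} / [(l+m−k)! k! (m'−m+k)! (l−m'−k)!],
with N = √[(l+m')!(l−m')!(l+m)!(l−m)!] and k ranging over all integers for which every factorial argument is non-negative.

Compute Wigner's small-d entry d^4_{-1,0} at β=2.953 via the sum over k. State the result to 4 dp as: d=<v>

d=-0.3864

d^4_{-1,0}(β=2.953) via Wigner's sum:
Half-angle: c=0.094157, s=0.995557. N=√(6·120·24·24)=643.987578
k∈{1,2,3,4} keeps every argument non-negative
  k=1: (−1)^0·643.9876/(144)·0.0942^7·0.9956^1 = +0.000000
  k=2: (−1)^1·643.9876/(24)·0.0942^5·0.9956^3 = -0.000196
  k=3: (−1)^2·643.9876/(24)·0.0942^3·0.9956^5 = +0.021905
  k=4: (−1)^3·643.9876/(144)·0.0942^1·0.9956^7 = -0.408160
d^4_{-1,0}(2.953) = +0.000000 -0.000196 +0.021905 -0.408160 = -0.386450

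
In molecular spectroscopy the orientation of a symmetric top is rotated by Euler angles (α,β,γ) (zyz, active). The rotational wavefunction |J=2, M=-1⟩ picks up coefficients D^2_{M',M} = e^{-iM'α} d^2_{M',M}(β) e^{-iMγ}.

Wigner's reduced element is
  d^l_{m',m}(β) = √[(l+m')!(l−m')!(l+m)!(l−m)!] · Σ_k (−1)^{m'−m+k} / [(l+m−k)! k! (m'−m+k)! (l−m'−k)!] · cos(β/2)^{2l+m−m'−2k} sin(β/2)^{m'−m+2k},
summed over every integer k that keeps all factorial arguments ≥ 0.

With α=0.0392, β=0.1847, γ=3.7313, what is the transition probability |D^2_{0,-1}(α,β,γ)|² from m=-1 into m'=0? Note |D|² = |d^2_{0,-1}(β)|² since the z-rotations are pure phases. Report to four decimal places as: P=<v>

P=0.0489

Split into d^2_{0,-1}(β=0.1847) × two z-phases.
Half-angle: c=0.995739, s=0.092219. N=√(2·2·1·6)=4.898979
k: max(0,(-1)−(0))=0 … min(2+(-1),2−(0))=1
  k=0: (−1)^1·4.8990/(2)·0.9957^3·0.0922^1 = -0.223014
  k=1: (−1)^2·4.8990/(2)·0.9957^1·0.0922^3 = +0.001913
d^2_{0,-1}(0.1847) = -0.223014 +0.001913 = -0.221101
|D^2_{0,-1}|² = |d^2_{0,-1}(β)|² = (-0.221101)² = 0.048886 (the z-rotation phases have unit modulus)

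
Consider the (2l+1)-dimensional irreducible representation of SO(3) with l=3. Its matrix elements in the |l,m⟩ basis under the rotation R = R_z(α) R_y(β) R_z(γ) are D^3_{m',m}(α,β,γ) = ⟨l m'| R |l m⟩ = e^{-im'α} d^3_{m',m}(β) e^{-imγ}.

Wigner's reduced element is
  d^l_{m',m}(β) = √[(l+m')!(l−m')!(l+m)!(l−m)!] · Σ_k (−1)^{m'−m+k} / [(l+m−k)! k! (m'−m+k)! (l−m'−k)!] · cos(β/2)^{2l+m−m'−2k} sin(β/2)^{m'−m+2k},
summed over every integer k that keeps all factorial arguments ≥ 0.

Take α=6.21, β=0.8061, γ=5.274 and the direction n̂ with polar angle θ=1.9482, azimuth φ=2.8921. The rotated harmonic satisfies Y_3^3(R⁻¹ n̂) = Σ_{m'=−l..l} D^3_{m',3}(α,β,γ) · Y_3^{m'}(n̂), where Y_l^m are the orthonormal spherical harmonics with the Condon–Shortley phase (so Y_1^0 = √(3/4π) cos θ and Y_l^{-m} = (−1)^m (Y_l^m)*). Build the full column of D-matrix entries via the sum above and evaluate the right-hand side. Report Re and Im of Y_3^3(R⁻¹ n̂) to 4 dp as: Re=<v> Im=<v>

Need the full column D^3_{m',3} for m'=−3..3 at α=6.21, β=0.8061, γ=5.274.
cos(β/2)=0.919869, sin(β/2)=0.392226
d^3_{-3,3}: single k=6 term ⇒ +0.003641;  D = -0.003440+0.001192i
d^3_{-2,3}: single k=5 term ⇒ +0.020916;  D = -0.020211+0.005385i
d^3_{-1,3}: single k=4 term ⇒ +0.077561;  D = -0.076205+0.014436i
d^3_{0,3}: single k=3 term ⇒ +0.210040;  D = -0.208675+0.023900i
d^3_{1,3}: single k=2 term ⇒ +0.426601;  D = -0.426245+0.017422i
d^3_{2,3}: single k=1 term ⇒ +0.632764;  D = -0.632433-0.020456i
d^3_{3,3}: single k=0 term ⇒ +0.605837;  D = -0.602467-0.063809i
Y_3^{m'}(θ=1.9482,φ=2.8921) and Σ D·Y over m':
  (-0.0034+0.0012i)·(-0.2456-0.2281i)  (-0.0202+0.0054i)·(-0.2858-0.1557i)  (-0.0762+0.0144i)·(+0.0935+0.0238i)  (-0.2087+0.0239i)·(+0.3192+0.0000i)  (-0.4262+0.0174i)·(-0.0935+0.0238i)  (-0.6324-0.0205i)·(-0.2858+0.1557i)  (-0.6025-0.0638i)·(+0.2456-0.2281i)
Y_3^3(R⁻¹ n̂) = -0.005518+0.026586i

Re=-0.0055 Im=0.0266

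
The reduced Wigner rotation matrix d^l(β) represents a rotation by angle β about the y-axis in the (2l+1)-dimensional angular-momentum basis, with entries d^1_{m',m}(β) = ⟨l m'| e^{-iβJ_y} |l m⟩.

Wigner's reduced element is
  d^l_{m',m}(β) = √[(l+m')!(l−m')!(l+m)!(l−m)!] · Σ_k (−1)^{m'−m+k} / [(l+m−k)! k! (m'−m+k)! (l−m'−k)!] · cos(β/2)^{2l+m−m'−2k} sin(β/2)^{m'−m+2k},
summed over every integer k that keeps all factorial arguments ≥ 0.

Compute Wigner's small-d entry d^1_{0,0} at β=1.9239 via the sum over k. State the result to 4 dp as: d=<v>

d^1_{0,0}(β=1.9239) via Wigner's sum:
With c≡cos(β/2)=0.571921 and s≡sin(β/2)=0.820308, N=[1·1·1·1]^{1/2}=1.000000
The bounds max(0,m−m')=0 and min(l+m,l−m')=1 give 2 terms
  k=0: (−1)^0·1.0000/(1)·0.5719^2·0.8203^0 = +0.327094
  k=1: (−1)^1·1.0000/(1)·0.5719^0·0.8203^2 = -0.672906
d^1_{0,0}(1.9239) = +0.327094 -0.672906 = -0.345812

d=-0.3458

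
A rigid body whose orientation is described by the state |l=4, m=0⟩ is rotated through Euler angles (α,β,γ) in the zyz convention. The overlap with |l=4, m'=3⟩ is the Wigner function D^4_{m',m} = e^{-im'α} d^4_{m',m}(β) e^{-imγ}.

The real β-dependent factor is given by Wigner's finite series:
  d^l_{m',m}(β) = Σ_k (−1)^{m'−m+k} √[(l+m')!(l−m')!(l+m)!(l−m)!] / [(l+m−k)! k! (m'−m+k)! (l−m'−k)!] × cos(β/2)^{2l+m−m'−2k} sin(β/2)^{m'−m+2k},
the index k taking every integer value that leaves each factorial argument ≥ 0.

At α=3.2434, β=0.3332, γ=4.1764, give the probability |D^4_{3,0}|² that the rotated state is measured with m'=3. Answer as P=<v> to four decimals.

First d^4_{3,0}(β=0.3332), then the phase factors e^{-i(3)α} and e^{-i(0)γ}:
c=cos(0.3332/2)=0.986154, s=sin(0.3332/2)=0.165830; N=√[5040·1·24·24]=1703.830978
k∈{0,1} keeps every argument non-negative
  k=0: (−1)^3·1703.8310/(144)·0.9862^5·0.1658^3 = -0.050325
  k=1: (−1)^4·1703.8310/(144)·0.9862^3·0.1658^5 = +0.001423
d^4_{3,0}(0.3332) = -0.050325 +0.001423 = -0.048902
|D^4_{3,0}|² = |d^4_{3,0}(β)|² = (-0.048902)² = 0.002391 (the z-rotation phases have unit modulus)

P=0.0024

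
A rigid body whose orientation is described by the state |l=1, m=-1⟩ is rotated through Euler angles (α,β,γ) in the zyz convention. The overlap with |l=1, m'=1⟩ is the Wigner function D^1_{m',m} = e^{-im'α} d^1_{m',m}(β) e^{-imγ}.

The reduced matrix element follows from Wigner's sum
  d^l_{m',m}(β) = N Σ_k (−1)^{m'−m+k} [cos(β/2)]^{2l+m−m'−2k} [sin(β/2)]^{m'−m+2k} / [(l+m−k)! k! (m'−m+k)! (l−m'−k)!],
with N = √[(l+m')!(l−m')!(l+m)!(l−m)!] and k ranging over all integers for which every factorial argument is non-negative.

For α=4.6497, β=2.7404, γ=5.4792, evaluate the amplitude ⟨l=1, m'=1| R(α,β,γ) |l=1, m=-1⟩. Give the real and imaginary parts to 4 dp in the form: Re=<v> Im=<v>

Split into d^1_{1,-1}(β=2.7404) × two z-phases.
Half-angle: c=0.199254, s=0.979948. N=√(2·1·1·2)=2.000000
The bounds max(0,m−m')=0 and min(l+m,l−m')=0 give 1 term
  k=0: (−1)^2·2.0000/(2)·0.1993^0·0.9799^2 = +0.960298
d^1_{1,-1}(2.7404) = +0.960298
D = (-0.062648+0.998036i)·(+0.960298)·(+0.693842-0.720127i) = +0.648436+0.708310i

Re=0.6484 Im=0.7083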